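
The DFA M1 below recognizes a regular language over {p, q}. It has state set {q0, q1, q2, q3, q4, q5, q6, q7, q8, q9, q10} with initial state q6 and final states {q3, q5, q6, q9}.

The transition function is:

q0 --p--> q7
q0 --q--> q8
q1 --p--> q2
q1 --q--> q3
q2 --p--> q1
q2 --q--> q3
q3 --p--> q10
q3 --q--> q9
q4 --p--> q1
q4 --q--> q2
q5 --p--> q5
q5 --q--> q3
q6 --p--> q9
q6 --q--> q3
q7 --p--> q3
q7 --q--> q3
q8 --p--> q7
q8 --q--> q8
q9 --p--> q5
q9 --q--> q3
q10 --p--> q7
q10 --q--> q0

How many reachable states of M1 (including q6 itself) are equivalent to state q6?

3

States {q1,q2,q4} cannot be reached from the start state, so discard them.
P0 = {q3,q5,q6,q9} | {q0,q7,q8,q10}.
On input p, block {q3,q5,q6,q9} splits into {q5,q6,q9} and {q3}.
Refine {q0,q7,q8,q10} on symbol p: members go to different blocks, giving {q0,q8,q10} and {q7}.
Stable partition: {q5,q6,q9} | {q0,q8,q10} | {q3} | {q7} — 4 equivalence classes.
The equivalence class containing q6 is {q5,q6,q9}, of size 3.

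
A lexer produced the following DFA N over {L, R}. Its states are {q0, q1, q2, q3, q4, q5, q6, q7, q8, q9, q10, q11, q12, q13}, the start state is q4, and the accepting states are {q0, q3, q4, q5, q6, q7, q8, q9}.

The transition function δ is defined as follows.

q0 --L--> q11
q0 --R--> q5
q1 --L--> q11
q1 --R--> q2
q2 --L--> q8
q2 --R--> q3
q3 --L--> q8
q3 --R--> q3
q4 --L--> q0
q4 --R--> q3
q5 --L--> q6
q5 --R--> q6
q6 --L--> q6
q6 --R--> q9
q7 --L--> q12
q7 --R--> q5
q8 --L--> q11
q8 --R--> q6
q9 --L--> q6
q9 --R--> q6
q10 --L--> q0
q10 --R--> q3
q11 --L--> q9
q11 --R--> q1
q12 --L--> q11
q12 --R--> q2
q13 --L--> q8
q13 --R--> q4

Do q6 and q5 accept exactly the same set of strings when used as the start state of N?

Yes

States {q7,q10,q12,q13} cannot be reached from the start state, so discard them.
Start with accepting vs non-accepting: {q0,q3,q4,q5,q6,q8,q9} | {q1,q2,q11}.
On input L, block {q0,q3,q4,q5,q6,q8,q9} splits into {q3,q4,q5,q6,q9} and {q0,q8}.
Refine {q3,q4,q5,q6,q9} on symbol L: members go to different blocks, giving {q5,q6,q9} and {q3,q4}.
Split {q1,q2,q11} by δ(·,L) → {q1} and {q2} and {q11}.
No further refinement is possible. Final partition (6 blocks): {q5,q6,q9} | {q1} | {q0,q8} | {q3,q4} | {q2} | {q11}.
q6 and q5 lie in the same block of the stable partition, so they are equivalent — no string distinguishes them.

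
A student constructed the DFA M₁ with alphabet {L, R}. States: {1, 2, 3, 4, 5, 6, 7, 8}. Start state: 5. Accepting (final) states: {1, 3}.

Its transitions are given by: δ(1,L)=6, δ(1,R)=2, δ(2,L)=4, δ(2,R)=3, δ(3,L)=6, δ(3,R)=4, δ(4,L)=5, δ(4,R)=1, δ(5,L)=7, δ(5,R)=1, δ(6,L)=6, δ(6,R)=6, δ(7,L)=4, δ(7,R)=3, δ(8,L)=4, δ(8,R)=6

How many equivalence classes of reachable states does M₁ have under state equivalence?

Reachable states from the start: {1,2,3,4,5,6,7}. Unreachable: {8} — drop them.
P0 = {1,3} | {2,4,5,6,7}.
Refine {2,4,5,6,7} on symbol R: members go to different blocks, giving {2,4,5,7} and {6}.
Stable partition: {1,3} | {2,4,5,7} | {6} — 3 equivalence classes.

3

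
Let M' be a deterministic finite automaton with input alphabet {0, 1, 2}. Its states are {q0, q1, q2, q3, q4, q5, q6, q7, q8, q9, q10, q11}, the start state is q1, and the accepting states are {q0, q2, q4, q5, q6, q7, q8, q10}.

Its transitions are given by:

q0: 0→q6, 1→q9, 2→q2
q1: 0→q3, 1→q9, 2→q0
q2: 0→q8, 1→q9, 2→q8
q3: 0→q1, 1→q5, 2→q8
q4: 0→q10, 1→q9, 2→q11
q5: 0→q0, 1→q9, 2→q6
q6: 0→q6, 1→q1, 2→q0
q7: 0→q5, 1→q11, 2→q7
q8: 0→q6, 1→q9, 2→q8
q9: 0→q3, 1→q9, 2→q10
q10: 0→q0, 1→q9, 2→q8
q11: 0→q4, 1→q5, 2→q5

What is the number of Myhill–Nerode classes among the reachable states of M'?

States {q4,q7,q11} cannot be reached from the start state, so discard them.
P0 = {q0,q2,q5,q6,q8,q10} | {q1,q3,q9}.
Split {q1,q3,q9} by δ(·,1) → {q1,q9} and {q3}.
Stable partition: {q0,q2,q5,q6,q8,q10} | {q1,q9} | {q3} — 3 equivalence classes.

3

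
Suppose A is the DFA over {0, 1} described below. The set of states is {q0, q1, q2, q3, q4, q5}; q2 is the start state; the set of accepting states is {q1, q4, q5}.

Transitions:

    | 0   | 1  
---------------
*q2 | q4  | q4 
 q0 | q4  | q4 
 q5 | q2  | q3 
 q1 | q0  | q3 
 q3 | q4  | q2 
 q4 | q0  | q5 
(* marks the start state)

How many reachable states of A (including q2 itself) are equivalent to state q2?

2

First remove the unreachable states {q1}; 5 states remain.
Initial partition by acceptance: {q4,q5} | {q0,q2,q3}.
On input 1, block {q4,q5} splits into {q4} and {q5}.
Split {q0,q2,q3} by δ(·,1) → {q0,q2} and {q3}.
Stable partition: {q4} | {q0,q2} | {q5} | {q3} — 4 equivalence classes.
State q2 belongs to the block {q0,q2}, which has 2 states.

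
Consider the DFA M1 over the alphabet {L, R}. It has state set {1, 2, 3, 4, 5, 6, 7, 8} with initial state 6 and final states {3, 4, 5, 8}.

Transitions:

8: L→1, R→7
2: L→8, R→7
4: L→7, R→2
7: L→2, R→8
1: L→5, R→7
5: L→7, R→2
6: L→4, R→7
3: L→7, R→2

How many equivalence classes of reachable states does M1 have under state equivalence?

5

First remove the unreachable states {3}; 7 states remain.
Initial partition by acceptance: {4,5,8} | {1,2,6,7}.
Refine {1,2,6,7} on symbol L: members go to different blocks, giving {1,2,6} and {7}.
Split {4,5,8} by δ(·,L) → {4,5} and {8}.
Refine {1,2,6} on symbol L: members go to different blocks, giving {1,6} and {2}.
Stable partition: {4,5} | {1,6} | {7} | {8} | {2} — 5 equivalence classes.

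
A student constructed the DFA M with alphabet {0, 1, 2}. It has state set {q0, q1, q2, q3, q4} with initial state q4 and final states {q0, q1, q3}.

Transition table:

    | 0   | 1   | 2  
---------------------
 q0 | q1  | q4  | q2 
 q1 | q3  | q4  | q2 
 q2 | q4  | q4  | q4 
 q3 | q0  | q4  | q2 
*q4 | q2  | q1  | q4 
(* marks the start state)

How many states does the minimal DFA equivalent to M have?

3

P0 = {q0,q1,q3} | {q2,q4}.
On input 1, block {q2,q4} splits into {q2} and {q4}.
The partition is now stable with 3 blocks: {q0,q1,q3} | {q2} | {q4}.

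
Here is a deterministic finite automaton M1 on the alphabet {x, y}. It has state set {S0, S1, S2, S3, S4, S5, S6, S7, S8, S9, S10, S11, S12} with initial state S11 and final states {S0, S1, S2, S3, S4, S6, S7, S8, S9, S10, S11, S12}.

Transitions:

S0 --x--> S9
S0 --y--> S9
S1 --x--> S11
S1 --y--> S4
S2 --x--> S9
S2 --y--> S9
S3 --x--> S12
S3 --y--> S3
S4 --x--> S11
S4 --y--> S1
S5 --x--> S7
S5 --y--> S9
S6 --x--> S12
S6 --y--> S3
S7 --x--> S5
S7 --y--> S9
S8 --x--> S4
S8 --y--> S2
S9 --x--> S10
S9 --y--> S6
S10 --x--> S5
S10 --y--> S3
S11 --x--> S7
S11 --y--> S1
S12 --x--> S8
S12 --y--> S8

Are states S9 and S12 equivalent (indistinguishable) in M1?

No

First remove the unreachable states {S0}; 12 states remain.
P0 = {S1,S2,S3,S4,S6,S7,S8,S9,S10,S11,S12} | {S5}.
Split {S1,S2,S3,S4,S6,S7,S8,S9,S10,S11,S12} by δ(·,x) → {S1,S2,S3,S4,S6,S8,S9,S11,S12} and {S7,S10}.
Split {S1,S2,S3,S4,S6,S8,S9,S11,S12} by δ(·,x) → {S1,S2,S3,S4,S6,S8,S12} and {S9,S11}.
Split {S1,S2,S3,S4,S6,S8,S12} by δ(·,x) → {S3,S6,S8,S12} and {S1,S2,S4}.
On input x, block {S3,S6,S8,S12} splits into {S3,S6,S12} and {S8}.
On input x, block {S3,S6,S12} splits into {S3,S6} and {S12}.
On input y, block {S7,S10} splits into {S7} and {S10}.
Refine {S9,S11} on symbol x: members go to different blocks, giving {S9} and {S11}.
Split {S1,S2,S4} by δ(·,x) → {S1,S4} and {S2}.
Stable partition: {S3,S6} | {S5} | {S7} | {S9} | {S1,S4} | {S8} | {S12} | {S10} | {S11} | {S2} — 10 equivalence classes.
S9 and S12 end up in different blocks, so they are distinguishable. For instance, the string 'xx' is accepted from only S12.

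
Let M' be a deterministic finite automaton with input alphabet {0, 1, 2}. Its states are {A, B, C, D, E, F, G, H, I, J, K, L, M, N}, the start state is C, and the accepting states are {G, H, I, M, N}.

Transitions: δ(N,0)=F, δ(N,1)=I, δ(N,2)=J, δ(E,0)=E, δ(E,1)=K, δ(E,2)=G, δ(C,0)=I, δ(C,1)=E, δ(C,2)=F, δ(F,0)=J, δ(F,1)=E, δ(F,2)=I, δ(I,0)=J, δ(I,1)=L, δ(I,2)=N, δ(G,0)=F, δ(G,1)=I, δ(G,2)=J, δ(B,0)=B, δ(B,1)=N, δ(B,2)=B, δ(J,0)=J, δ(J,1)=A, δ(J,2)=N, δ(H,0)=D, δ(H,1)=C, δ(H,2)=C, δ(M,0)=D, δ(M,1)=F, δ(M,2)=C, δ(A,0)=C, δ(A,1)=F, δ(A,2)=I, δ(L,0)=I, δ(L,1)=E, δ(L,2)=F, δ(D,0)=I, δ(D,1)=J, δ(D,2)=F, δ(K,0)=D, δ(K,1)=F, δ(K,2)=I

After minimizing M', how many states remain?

States {B,H,M} cannot be reached from the start state, so discard them.
Start with accepting vs non-accepting: {G,I,N} | {A,C,D,E,F,J,K,L}.
Split {G,I,N} by δ(·,1) → {G,N} and {I}.
On input 0, block {A,C,D,E,F,J,K,L} splits into {A,E,F,J,K} and {C,D,L}.
Split {A,E,F,J,K} by δ(·,0) → {E,F,J} and {A,K}.
On input 1, block {E,F,J} splits into {E,J} and {F}.
The partition is now stable with 6 blocks: {G,N} | {E,J} | {I} | {C,D,L} | {A,K} | {F}.

6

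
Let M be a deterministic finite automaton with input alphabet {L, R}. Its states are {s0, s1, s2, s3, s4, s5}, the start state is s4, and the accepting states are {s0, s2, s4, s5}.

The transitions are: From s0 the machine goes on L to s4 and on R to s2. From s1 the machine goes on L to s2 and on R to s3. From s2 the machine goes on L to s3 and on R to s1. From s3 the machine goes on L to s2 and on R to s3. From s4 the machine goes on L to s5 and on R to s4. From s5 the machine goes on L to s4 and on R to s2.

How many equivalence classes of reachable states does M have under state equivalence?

States {s0} cannot be reached from the start state, so discard them.
Start with accepting vs non-accepting: {s2,s4,s5} | {s1,s3}.
Split {s2,s4,s5} by δ(·,L) → {s4,s5} and {s2}.
Refine {s4,s5} on symbol R: members go to different blocks, giving {s4} and {s5}.
The partition is now stable with 4 blocks: {s4} | {s1,s3} | {s2} | {s5}.

4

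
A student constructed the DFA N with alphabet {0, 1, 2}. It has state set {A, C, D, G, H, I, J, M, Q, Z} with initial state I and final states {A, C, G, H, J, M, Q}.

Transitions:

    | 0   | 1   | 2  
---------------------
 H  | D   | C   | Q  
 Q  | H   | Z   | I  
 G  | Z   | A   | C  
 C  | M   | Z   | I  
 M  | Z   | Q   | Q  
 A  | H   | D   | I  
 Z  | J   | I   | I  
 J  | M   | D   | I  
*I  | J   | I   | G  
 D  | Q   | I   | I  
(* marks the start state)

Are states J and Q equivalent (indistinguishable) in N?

All states are reachable from the start state.
Start with accepting vs non-accepting: {A,C,G,H,J,M,Q} | {D,I,Z}.
On input 0, block {A,C,G,H,J,M,Q} splits into {A,C,J,Q} and {G,H,M}.
Split {D,I,Z} by δ(·,2) → {D,Z} and {I}.
The partition is now stable with 4 blocks: {A,C,J,Q} | {D,Z} | {G,H,M} | {I}.
J and Q lie in the same block of the stable partition, so they are equivalent — no string distinguishes them.

Yes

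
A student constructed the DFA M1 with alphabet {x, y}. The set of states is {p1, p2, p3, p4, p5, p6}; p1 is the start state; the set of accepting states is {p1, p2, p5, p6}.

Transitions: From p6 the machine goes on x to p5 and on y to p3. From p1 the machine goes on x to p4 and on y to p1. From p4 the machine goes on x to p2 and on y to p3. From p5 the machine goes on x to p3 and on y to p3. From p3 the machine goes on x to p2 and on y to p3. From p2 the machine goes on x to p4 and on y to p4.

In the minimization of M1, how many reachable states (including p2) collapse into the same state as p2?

Reachable states from the start: {p1,p2,p3,p4}. Unreachable: {p5,p6} — drop them.
Initial partition by acceptance: {p1,p2} | {p3,p4}.
Split {p1,p2} by δ(·,y) → {p1} and {p2}.
The partition is now stable with 3 blocks: {p1} | {p3,p4} | {p2}.
The equivalence class containing p2 is {p2}, of size 1.

1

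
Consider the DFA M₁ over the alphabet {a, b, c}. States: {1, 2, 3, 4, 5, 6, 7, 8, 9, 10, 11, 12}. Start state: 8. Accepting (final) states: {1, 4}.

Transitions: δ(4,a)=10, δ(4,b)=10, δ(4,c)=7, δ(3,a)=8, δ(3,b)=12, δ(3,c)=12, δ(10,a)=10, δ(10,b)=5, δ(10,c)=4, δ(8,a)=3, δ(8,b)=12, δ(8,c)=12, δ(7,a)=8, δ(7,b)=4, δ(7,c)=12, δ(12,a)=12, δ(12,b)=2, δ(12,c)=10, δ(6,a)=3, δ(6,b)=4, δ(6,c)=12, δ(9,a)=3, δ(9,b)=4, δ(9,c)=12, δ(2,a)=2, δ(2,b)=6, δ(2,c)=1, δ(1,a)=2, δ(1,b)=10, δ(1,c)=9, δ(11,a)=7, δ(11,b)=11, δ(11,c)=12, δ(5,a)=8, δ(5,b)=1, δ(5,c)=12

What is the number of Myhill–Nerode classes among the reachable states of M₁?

States {11} cannot be reached from the start state, so discard them.
Initial partition by acceptance: {1,4} | {2,3,5,6,7,8,9,10,12}.
Refine {2,3,5,6,7,8,9,10,12} on symbol b: members go to different blocks, giving {2,3,8,10,12} and {5,6,7,9}.
Split {2,3,8,10,12} by δ(·,b) → {3,8,12} and {2,10}.
Refine {3,8,12} on symbol b: members go to different blocks, giving {3,8} and {12}.
No further refinement is possible. Final partition (5 blocks): {1,4} | {3,8} | {5,6,7,9} | {2,10} | {12}.

5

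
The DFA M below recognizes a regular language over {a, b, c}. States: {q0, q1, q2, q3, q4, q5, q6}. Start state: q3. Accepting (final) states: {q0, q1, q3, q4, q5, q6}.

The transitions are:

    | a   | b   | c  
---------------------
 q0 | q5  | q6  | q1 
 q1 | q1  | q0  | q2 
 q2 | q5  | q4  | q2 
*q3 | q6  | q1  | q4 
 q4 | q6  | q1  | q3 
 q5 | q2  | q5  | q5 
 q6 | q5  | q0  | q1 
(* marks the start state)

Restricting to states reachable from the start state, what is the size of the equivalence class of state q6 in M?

Initial partition by acceptance: {q0,q1,q3,q4,q5,q6} | {q2}.
On input a, block {q0,q1,q3,q4,q5,q6} splits into {q0,q1,q3,q4,q6} and {q5}.
Split {q0,q1,q3,q4,q6} by δ(·,a) → {q1,q3,q4} and {q0,q6}.
On input a, block {q1,q3,q4} splits into {q3,q4} and {q1}.
No further refinement is possible. Final partition (5 blocks): {q3,q4} | {q2} | {q5} | {q0,q6} | {q1}.
State q6 belongs to the block {q0,q6}, which has 2 states.

2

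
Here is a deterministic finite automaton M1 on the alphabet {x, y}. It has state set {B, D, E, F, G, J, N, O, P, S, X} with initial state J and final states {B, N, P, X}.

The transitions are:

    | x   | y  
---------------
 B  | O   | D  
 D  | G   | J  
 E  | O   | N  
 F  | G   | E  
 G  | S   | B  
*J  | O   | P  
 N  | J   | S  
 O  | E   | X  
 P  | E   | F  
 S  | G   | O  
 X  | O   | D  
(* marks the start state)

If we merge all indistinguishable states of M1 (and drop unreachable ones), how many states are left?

Every state is reachable, so we keep all 11.
Start with accepting vs non-accepting: {B,N,P,X} | {D,E,F,G,J,O,S}.
Split {D,E,F,G,J,O,S} by δ(·,y) → {E,G,J,O} and {D,F,S}.
Refine {E,G,J,O} on symbol x: members go to different blocks, giving {E,J,O} and {G}.
No further refinement is possible. Final partition (4 blocks): {B,N,P,X} | {E,J,O} | {D,F,S} | {G}.

4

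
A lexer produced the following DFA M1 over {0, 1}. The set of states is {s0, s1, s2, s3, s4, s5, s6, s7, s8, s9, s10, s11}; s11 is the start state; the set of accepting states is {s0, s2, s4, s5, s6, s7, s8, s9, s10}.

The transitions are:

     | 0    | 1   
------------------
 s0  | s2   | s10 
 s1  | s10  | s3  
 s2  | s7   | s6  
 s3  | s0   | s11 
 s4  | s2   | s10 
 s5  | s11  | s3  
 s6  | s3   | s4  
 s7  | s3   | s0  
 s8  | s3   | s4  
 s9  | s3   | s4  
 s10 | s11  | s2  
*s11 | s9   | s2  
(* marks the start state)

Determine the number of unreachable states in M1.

3

BFS from s11 reaches {s0, s2, s3, s4, s6, s7, s9, s10, s11}; the 3 state(s) s1, s5, s8 are never visited.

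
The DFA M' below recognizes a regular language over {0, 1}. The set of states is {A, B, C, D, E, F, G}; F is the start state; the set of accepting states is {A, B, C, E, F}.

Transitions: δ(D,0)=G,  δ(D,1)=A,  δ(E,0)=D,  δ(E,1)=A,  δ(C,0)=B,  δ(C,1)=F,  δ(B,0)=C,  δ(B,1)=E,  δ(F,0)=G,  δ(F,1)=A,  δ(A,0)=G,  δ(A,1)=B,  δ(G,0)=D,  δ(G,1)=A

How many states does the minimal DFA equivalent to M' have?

Every state is reachable, so we keep all 7.
P0 = {A,B,C,E,F} | {D,G}.
Split {A,B,C,E,F} by δ(·,0) → {A,E,F} and {B,C}.
On input 1, block {A,E,F} splits into {E,F} and {A}.
Stable partition: {E,F} | {D,G} | {B,C} | {A} — 4 equivalence classes.

4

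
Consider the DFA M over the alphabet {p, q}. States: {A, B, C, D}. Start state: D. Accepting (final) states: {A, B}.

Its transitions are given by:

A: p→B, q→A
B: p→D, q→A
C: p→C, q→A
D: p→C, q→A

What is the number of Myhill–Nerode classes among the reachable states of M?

3

Start with accepting vs non-accepting: {A,B} | {C,D}.
On input p, block {A,B} splits into {A} and {B}.
The partition is now stable with 3 blocks: {A} | {C,D} | {B}.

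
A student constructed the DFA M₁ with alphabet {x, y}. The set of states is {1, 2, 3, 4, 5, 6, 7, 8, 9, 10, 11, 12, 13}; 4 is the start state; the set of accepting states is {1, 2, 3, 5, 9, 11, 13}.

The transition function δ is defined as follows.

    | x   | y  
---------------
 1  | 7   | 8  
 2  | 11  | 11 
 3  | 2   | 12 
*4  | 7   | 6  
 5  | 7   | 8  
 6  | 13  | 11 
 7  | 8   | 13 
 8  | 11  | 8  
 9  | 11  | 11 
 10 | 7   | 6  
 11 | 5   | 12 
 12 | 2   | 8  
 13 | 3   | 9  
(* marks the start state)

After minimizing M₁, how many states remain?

10

Reachable states from the start: {2,3,4,5,6,7,8,9,11,12,13}. Unreachable: {1,10} — drop them.
P0 = {2,3,5,9,11,13} | {4,6,7,8,12}.
Split {2,3,5,9,11,13} by δ(·,x) → {2,3,9,11,13} and {5}.
On input x, block {2,3,9,11,13} splits into {2,3,9,13} and {11}.
Refine {2,3,9,13} on symbol x: members go to different blocks, giving {2,9} and {3,13}.
Refine {4,6,7,8,12} on symbol x: members go to different blocks, giving {4,7} and {6} and {8} and {12}.
On input x, block {4,7} splits into {4} and {7}.
On input x, block {3,13} splits into {3} and {13}.
The partition is now stable with 10 blocks: {2,9} | {4} | {5} | {11} | {3} | {6} | {8} | {12} | {7} | {13}.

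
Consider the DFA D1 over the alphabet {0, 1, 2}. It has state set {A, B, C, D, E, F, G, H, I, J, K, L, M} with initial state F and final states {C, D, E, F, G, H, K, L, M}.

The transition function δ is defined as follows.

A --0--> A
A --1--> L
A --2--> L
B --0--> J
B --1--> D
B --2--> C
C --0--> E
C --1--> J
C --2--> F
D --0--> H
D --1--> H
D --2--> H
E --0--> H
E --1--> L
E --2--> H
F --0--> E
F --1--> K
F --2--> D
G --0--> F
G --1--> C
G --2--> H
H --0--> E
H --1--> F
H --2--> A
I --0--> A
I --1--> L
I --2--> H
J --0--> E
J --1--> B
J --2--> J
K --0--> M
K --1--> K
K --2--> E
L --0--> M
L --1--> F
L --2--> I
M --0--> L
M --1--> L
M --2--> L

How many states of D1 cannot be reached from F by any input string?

4

No path from F leads to B, C, G, J; the other 9 states are all reachable.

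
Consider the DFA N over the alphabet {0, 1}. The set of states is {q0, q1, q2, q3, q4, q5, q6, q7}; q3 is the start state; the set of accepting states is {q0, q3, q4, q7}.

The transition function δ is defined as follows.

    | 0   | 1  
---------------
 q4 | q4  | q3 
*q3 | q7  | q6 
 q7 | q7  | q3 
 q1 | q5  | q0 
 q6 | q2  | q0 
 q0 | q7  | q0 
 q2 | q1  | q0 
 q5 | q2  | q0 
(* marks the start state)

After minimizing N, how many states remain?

4

States {q4} cannot be reached from the start state, so discard them.
Start with accepting vs non-accepting: {q0,q3,q7} | {q1,q2,q5,q6}.
Split {q0,q3,q7} by δ(·,1) → {q0,q7} and {q3}.
Refine {q0,q7} on symbol 1: members go to different blocks, giving {q0} and {q7}.
Stable partition: {q0} | {q1,q2,q5,q6} | {q3} | {q7} — 4 equivalence classes.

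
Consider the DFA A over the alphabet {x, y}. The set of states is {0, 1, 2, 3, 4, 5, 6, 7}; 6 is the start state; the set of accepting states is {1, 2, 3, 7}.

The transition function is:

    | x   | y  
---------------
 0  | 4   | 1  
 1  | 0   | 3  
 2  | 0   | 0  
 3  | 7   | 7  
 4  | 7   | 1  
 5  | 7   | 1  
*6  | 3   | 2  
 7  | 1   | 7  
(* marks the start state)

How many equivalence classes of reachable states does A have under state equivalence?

Reachable states from the start: {0,1,2,3,4,6,7}. Unreachable: {5} — drop them.
Start with accepting vs non-accepting: {1,2,3,7} | {0,4,6}.
On input x, block {1,2,3,7} splits into {1,2} and {3,7}.
Refine {1,2} on symbol y: members go to different blocks, giving {1} and {2}.
Split {0,4,6} by δ(·,x) → {4,6} and {0}.
Split {4,6} by δ(·,y) → {4} and {6}.
On input x, block {3,7} splits into {3} and {7}.
The partition is now stable with 7 blocks: {1} | {4} | {3} | {2} | {0} | {6} | {7}.

7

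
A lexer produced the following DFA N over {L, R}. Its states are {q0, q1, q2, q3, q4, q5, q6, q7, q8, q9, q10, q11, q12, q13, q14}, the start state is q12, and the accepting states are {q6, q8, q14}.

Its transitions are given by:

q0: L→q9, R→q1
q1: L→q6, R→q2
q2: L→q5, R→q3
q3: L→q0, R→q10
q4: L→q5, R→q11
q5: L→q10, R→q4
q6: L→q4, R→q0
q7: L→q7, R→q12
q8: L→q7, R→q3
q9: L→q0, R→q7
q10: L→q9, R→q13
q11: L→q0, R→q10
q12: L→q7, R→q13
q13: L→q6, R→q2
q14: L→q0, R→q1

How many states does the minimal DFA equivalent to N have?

9

First remove the unreachable states {q8,q14}; 13 states remain.
Start with accepting vs non-accepting: {q6} | {q0,q1,q2,q3,q4,q5,q7,q9,q10,q11,q12,q13}.
On input L, block {q0,q1,q2,q3,q4,q5,q7,q9,q10,q11,q12,q13} splits into {q0,q2,q3,q4,q5,q7,q9,q10,q11,q12} and {q1,q13}.
Split {q0,q2,q3,q4,q5,q7,q9,q10,q11,q12} by δ(·,R) → {q2,q3,q4,q5,q7,q9,q11} and {q0,q10,q12}.
Refine {q2,q3,q4,q5,q7,q9,q11} on symbol L: members go to different blocks, giving {q3,q5,q9,q11} and {q2,q4,q7}.
On input R, block {q3,q5,q9,q11} splits into {q3,q11} and {q5,q9}.
On input L, block {q0,q10,q12} splits into {q0,q10} and {q12}.
On input L, block {q2,q4,q7} splits into {q2,q4} and {q7}.
Split {q5,q9} by δ(·,R) → {q5} and {q9}.
Stable partition: {q6} | {q3,q11} | {q1,q13} | {q0,q10} | {q2,q4} | {q5} | {q12} | {q7} | {q9} — 9 equivalence classes.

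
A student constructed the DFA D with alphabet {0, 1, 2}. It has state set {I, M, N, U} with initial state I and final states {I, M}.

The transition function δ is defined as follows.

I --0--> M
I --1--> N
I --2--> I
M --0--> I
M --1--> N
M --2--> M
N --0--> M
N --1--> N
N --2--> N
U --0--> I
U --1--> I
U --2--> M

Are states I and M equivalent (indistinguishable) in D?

Yes

States {U} cannot be reached from the start state, so discard them.
Start with accepting vs non-accepting: {I,M} | {N}.
Stable partition: {I,M} | {N} — 2 equivalence classes.
I and M lie in the same block of the stable partition, so they are equivalent — no string distinguishes them.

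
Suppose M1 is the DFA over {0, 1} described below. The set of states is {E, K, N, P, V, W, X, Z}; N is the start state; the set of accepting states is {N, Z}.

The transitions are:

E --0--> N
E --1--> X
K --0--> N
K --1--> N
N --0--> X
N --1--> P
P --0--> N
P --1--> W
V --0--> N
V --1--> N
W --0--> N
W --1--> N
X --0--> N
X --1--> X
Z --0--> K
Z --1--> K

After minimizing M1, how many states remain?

First remove the unreachable states {E,K,V,Z}; 4 states remain.
P0 = {N} | {P,W,X}.
On input 1, block {P,W,X} splits into {P,X} and {W}.
Refine {P,X} on symbol 1: members go to different blocks, giving {X} and {P}.
The partition is now stable with 4 blocks: {N} | {X} | {W} | {P}.

4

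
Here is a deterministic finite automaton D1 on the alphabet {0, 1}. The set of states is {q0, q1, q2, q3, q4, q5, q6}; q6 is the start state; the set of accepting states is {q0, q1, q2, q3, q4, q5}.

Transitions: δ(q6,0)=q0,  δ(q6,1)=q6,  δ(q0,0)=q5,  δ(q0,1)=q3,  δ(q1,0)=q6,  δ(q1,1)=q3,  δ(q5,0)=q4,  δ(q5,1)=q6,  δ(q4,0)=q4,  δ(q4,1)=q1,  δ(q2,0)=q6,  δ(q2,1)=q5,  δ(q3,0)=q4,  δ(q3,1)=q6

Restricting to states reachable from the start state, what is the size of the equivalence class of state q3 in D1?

2

Reachable states from the start: {q0,q1,q3,q4,q5,q6}. Unreachable: {q2} — drop them.
Start with accepting vs non-accepting: {q0,q1,q3,q4,q5} | {q6}.
Refine {q0,q1,q3,q4,q5} on symbol 0: members go to different blocks, giving {q0,q3,q4,q5} and {q1}.
Split {q0,q3,q4,q5} by δ(·,1) → {q3,q5} and {q0} and {q4}.
The partition is now stable with 5 blocks: {q3,q5} | {q6} | {q1} | {q0} | {q4}.
The equivalence class containing q3 is {q3,q5}, of size 2.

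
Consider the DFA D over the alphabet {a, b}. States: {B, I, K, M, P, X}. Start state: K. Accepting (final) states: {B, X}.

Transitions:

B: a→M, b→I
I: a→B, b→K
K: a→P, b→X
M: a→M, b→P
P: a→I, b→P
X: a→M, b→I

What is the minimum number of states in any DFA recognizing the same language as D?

5

Every state is reachable, so we keep all 6.
P0 = {B,X} | {I,K,M,P}.
On input a, block {I,K,M,P} splits into {K,M,P} and {I}.
On input a, block {K,M,P} splits into {K,M} and {P}.
Refine {K,M} on symbol a: members go to different blocks, giving {K} and {M}.
The partition is now stable with 5 blocks: {B,X} | {K} | {I} | {P} | {M}.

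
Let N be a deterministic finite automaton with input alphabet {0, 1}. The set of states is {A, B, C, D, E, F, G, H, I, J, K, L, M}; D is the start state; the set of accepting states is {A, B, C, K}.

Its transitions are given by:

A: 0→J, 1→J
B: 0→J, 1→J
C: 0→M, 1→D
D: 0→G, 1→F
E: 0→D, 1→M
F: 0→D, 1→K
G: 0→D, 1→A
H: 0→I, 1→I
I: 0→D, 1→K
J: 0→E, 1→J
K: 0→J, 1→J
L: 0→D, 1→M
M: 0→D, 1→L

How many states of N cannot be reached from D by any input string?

BFS from D reaches {A, D, E, F, G, J, K, L, M}; the 4 state(s) B, C, H, I are never visited.

4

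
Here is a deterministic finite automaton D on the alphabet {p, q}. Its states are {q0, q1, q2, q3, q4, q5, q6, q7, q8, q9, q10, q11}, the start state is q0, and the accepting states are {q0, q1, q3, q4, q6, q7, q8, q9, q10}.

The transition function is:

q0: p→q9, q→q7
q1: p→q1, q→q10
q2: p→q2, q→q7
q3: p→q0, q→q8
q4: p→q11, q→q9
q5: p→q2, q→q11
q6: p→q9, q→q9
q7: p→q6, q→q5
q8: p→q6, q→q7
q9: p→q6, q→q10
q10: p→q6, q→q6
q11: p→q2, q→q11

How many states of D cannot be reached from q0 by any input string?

BFS from q0 reaches {q0, q2, q5, q6, q7, q9, q10, q11}; the 4 state(s) q1, q3, q4, q8 are never visited.

4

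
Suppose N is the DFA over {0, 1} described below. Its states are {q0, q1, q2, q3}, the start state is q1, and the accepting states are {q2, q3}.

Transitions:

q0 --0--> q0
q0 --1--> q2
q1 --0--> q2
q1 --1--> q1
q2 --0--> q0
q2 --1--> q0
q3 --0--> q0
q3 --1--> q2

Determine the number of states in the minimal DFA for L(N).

Reachable states from the start: {q0,q1,q2}. Unreachable: {q3} — drop them.
P0 = {q2} | {q0,q1}.
Refine {q0,q1} on symbol 0: members go to different blocks, giving {q0} and {q1}.
No further refinement is possible. Final partition (3 blocks): {q2} | {q0} | {q1}.

3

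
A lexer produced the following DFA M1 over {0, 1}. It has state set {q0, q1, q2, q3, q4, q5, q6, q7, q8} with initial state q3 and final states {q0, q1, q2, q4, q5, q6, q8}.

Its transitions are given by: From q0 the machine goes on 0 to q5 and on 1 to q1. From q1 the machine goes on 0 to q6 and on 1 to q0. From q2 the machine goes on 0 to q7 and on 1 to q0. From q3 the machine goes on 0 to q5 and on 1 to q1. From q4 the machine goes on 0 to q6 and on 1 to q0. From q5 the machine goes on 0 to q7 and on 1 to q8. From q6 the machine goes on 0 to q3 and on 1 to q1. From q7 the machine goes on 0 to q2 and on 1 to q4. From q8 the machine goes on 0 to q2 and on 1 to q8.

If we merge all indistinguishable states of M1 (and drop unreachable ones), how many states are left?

All states are reachable from the start state.
Start with accepting vs non-accepting: {q0,q1,q2,q4,q5,q6,q8} | {q3,q7}.
Split {q0,q1,q2,q4,q5,q6,q8} by δ(·,0) → {q0,q1,q4,q8} and {q2,q5,q6}.
Stable partition: {q0,q1,q4,q8} | {q3,q7} | {q2,q5,q6} — 3 equivalence classes.

3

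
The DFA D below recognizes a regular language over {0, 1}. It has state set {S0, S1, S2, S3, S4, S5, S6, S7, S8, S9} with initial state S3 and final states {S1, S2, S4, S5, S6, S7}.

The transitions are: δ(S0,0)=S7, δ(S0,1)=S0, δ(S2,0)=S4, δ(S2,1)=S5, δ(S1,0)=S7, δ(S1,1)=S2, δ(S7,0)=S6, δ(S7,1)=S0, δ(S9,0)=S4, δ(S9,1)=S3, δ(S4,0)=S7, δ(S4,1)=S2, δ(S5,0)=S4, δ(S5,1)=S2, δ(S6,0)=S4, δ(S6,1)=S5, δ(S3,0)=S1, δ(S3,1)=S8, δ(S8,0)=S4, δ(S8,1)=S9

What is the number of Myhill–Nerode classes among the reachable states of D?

Initial partition by acceptance: {S1,S2,S4,S5,S6,S7} | {S0,S3,S8,S9}.
Refine {S1,S2,S4,S5,S6,S7} on symbol 1: members go to different blocks, giving {S1,S2,S4,S5,S6} and {S7}.
Refine {S1,S2,S4,S5,S6} on symbol 0: members go to different blocks, giving {S2,S5,S6} and {S1,S4}.
On input 0, block {S0,S3,S8,S9} splits into {S3,S8,S9} and {S0}.
The partition is now stable with 5 blocks: {S2,S5,S6} | {S3,S8,S9} | {S7} | {S1,S4} | {S0}.

5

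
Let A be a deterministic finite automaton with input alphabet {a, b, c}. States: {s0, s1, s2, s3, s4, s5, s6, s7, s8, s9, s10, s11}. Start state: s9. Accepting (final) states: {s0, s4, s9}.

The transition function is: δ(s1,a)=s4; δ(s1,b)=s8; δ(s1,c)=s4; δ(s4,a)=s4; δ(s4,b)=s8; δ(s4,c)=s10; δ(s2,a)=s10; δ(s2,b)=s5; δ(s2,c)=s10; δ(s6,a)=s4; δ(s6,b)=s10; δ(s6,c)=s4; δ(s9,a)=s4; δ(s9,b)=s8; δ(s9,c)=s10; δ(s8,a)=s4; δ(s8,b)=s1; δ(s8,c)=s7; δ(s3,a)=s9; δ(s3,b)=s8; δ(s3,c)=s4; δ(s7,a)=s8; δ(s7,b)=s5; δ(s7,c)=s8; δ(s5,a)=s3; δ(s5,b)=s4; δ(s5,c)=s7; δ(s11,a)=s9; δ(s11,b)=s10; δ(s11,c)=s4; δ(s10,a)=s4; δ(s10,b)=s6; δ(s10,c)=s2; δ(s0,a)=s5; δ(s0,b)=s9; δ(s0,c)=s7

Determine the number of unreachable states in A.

Starting at s9 and following transitions, the reachable set is {s1, s2, s3, s4, s5, s6, s7, s8, s9, s10}. That leaves s0, s11 unreachable — 2 in total.

2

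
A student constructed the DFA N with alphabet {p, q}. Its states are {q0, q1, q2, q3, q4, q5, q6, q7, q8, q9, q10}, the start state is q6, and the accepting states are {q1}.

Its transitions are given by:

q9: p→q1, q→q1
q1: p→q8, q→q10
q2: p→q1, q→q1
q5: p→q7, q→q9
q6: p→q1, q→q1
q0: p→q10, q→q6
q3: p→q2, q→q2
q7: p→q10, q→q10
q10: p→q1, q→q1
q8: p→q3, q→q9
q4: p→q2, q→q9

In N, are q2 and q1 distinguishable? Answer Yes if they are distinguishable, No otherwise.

Yes

First remove the unreachable states {q0,q4,q5,q7}; 7 states remain.
P0 = {q1} | {q2,q3,q6,q8,q9,q10}.
On input p, block {q2,q3,q6,q8,q9,q10} splits into {q2,q6,q9,q10} and {q3,q8}.
On input p, block {q3,q8} splits into {q3} and {q8}.
The partition is now stable with 4 blocks: {q1} | {q2,q6,q9,q10} | {q3} | {q8}.
q2 and q1 end up in different blocks, so they are distinguishable. For instance, the string 'ε' is accepted from only q1.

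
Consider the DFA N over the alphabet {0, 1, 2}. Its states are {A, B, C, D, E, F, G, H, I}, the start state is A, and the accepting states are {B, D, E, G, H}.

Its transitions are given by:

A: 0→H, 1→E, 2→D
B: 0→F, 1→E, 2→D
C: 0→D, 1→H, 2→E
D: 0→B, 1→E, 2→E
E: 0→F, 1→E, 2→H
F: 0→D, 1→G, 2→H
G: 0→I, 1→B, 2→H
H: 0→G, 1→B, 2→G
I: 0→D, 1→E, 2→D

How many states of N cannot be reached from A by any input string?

1

No path from A leads to C; the other 8 states are all reachable.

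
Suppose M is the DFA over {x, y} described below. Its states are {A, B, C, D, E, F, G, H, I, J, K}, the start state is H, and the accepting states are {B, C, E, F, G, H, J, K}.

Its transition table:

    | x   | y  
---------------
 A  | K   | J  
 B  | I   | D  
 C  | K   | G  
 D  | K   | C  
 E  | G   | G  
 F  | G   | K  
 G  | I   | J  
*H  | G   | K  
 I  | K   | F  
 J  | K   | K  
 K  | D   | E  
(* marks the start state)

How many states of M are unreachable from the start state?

2

No path from H leads to A, B; the other 9 states are all reachable.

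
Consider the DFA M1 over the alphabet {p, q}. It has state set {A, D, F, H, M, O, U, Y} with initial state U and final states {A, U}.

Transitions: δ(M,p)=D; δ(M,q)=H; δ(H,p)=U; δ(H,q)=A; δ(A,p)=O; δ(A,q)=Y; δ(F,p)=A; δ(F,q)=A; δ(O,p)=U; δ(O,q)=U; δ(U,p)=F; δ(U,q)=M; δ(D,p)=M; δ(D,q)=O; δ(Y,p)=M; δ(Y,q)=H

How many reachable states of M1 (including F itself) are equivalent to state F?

3

All states are reachable from the start state.
Initial partition by acceptance: {A,U} | {D,F,H,M,O,Y}.
Split {D,F,H,M,O,Y} by δ(·,p) → {F,H,O} and {D,M,Y}.
Stable partition: {A,U} | {F,H,O} | {D,M,Y} — 3 equivalence classes.
The equivalence class containing F is {F,H,O}, of size 3.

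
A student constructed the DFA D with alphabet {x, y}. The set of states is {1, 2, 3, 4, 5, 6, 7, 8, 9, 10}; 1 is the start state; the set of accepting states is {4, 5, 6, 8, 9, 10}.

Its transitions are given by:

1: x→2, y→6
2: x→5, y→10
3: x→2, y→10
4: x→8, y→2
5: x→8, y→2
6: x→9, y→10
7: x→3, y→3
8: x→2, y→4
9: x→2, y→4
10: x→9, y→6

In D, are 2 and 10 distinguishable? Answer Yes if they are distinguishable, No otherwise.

Yes

First remove the unreachable states {3,7}; 8 states remain.
Initial partition by acceptance: {4,5,6,8,9,10} | {1,2}.
On input x, block {4,5,6,8,9,10} splits into {4,5,6,10} and {8,9}.
Split {4,5,6,10} by δ(·,y) → {4,5} and {6,10}.
Split {1,2} by δ(·,x) → {1} and {2}.
Stable partition: {4,5} | {1} | {8,9} | {6,10} | {2} — 5 equivalence classes.
2 and 10 end up in different blocks, so they are distinguishable. For instance, the string 'ε' is accepted from only 10.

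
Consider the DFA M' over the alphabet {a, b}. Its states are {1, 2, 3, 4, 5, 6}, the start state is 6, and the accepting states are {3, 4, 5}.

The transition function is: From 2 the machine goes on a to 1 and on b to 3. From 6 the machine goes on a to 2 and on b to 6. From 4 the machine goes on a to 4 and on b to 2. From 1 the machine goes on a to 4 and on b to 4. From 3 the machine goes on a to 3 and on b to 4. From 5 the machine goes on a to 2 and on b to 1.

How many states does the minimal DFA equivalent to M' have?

First remove the unreachable states {5}; 5 states remain.
Initial partition by acceptance: {3,4} | {1,2,6}.
Refine {3,4} on symbol b: members go to different blocks, giving {3} and {4}.
Split {1,2,6} by δ(·,a) → {2,6} and {1}.
Split {2,6} by δ(·,a) → {2} and {6}.
No further refinement is possible. Final partition (5 blocks): {3} | {2} | {4} | {1} | {6}.

5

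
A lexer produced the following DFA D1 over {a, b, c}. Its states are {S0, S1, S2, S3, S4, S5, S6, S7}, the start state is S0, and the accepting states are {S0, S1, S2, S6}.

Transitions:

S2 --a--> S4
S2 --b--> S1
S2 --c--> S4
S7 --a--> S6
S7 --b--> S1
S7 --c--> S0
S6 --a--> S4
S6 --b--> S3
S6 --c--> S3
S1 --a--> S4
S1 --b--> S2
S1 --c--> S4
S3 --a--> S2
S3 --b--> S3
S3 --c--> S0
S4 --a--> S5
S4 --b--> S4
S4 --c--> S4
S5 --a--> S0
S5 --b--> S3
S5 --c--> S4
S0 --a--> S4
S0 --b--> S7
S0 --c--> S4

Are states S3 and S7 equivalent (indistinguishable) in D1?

All states are reachable from the start state.
Initial partition by acceptance: {S0,S1,S2,S6} | {S3,S4,S5,S7}.
Split {S0,S1,S2,S6} by δ(·,b) → {S0,S6} and {S1,S2}.
Split {S3,S4,S5,S7} by δ(·,a) → {S5,S7} and {S3} and {S4}.
Split {S0,S6} by δ(·,b) → {S0} and {S6}.
Refine {S5,S7} on symbol a: members go to different blocks, giving {S5} and {S7}.
Stable partition: {S0} | {S5} | {S1,S2} | {S3} | {S4} | {S6} | {S7} — 7 equivalence classes.
S3 and S7 end up in different blocks, so they are distinguishable. For instance, the string 'b' is accepted from only S7.

No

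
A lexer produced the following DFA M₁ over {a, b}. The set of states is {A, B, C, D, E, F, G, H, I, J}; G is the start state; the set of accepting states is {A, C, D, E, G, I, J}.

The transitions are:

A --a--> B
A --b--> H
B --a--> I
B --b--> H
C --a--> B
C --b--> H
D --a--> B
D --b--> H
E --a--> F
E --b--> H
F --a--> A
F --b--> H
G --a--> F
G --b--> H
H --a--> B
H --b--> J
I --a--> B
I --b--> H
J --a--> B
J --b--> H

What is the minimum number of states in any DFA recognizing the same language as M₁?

3

Reachable states from the start: {A,B,F,G,H,I,J}. Unreachable: {C,D,E} — drop them.
P0 = {A,G,I,J} | {B,F,H}.
Refine {B,F,H} on symbol a: members go to different blocks, giving {B,F} and {H}.
No further refinement is possible. Final partition (3 blocks): {A,G,I,J} | {B,F} | {H}.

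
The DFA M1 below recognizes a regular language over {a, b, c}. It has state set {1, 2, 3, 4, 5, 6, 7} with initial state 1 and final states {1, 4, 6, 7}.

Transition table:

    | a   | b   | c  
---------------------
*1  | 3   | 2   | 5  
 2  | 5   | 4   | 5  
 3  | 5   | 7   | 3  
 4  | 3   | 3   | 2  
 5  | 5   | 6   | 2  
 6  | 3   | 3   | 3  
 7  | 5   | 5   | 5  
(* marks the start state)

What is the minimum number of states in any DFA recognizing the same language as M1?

Start with accepting vs non-accepting: {1,4,6,7} | {2,3,5}.
Stable partition: {1,4,6,7} | {2,3,5} — 2 equivalence classes.

2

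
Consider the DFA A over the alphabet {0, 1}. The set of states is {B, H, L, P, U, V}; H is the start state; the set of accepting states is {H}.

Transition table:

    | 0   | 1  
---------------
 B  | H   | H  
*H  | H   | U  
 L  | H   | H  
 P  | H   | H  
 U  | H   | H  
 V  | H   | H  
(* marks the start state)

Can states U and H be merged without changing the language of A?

Reachable states from the start: {H,U}. Unreachable: {B,L,P,V} — drop them.
P0 = {H} | {U}.
Stable partition: {H} | {U} — 2 equivalence classes.
U and H end up in different blocks, so they are distinguishable. For instance, the string 'ε' is accepted from only H.

No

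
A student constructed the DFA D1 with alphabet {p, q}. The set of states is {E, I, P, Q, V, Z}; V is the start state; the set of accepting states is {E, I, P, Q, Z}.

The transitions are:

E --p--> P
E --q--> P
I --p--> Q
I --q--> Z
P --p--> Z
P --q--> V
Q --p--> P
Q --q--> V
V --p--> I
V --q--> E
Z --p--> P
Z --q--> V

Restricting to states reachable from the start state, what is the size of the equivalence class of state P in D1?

Every state is reachable, so we keep all 6.
Start with accepting vs non-accepting: {E,I,P,Q,Z} | {V}.
On input q, block {E,I,P,Q,Z} splits into {P,Q,Z} and {E,I}.
The partition is now stable with 3 blocks: {P,Q,Z} | {V} | {E,I}.
State P belongs to the block {P,Q,Z}, which has 3 states.

3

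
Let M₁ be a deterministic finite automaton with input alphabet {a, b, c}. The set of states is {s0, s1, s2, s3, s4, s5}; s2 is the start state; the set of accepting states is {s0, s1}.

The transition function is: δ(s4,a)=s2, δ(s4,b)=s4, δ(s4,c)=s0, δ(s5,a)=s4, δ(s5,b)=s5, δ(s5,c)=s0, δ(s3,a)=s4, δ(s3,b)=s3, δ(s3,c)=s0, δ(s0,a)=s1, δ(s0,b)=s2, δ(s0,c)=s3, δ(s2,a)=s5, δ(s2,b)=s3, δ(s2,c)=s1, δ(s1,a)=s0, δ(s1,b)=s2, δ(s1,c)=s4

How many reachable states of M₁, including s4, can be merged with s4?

All states are reachable from the start state.
Initial partition by acceptance: {s0,s1} | {s2,s3,s4,s5}.
Stable partition: {s0,s1} | {s2,s3,s4,s5} — 2 equivalence classes.
The equivalence class containing s4 is {s2,s3,s4,s5}, of size 4.

4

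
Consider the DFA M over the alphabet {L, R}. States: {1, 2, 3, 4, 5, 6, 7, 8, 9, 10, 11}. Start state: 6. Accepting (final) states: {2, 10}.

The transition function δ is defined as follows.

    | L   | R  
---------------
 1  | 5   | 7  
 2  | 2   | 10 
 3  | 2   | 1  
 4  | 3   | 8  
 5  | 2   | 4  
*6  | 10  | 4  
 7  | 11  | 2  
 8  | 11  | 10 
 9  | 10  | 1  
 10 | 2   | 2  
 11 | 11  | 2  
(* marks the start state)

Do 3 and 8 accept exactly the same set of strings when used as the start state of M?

No

States {9} cannot be reached from the start state, so discard them.
P0 = {2,10} | {1,3,4,5,6,7,8,11}.
On input L, block {1,3,4,5,6,7,8,11} splits into {1,4,7,8,11} and {3,5,6}.
On input L, block {1,4,7,8,11} splits into {7,8,11} and {1,4}.
Stable partition: {2,10} | {7,8,11} | {3,5,6} | {1,4} — 4 equivalence classes.
3 and 8 end up in different blocks, so they are distinguishable. For instance, the string 'L' is accepted from only 3.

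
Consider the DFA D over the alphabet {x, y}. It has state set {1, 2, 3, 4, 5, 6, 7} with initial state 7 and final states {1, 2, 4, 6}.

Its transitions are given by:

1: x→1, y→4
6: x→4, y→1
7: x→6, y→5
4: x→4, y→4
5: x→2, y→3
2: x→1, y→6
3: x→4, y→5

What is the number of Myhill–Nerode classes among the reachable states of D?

2

All states are reachable from the start state.
Initial partition by acceptance: {1,2,4,6} | {3,5,7}.
Stable partition: {1,2,4,6} | {3,5,7} — 2 equivalence classes.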